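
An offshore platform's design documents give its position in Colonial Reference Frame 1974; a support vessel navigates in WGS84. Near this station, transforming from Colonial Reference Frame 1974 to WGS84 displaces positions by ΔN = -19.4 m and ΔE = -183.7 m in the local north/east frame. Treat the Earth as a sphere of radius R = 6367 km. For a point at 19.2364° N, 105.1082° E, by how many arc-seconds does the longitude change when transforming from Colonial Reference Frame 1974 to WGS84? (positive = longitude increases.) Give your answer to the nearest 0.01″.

At latitude 19.2364°, cos φ = 0.944167.
One radian of longitude at latitude φ spans R cos φ, so Δλ = ΔE / (R cos φ) = -183.7 / (6367000 × 0.944167) = -3.0558e-05 rad = -6.303″.

Δλ = -6.30″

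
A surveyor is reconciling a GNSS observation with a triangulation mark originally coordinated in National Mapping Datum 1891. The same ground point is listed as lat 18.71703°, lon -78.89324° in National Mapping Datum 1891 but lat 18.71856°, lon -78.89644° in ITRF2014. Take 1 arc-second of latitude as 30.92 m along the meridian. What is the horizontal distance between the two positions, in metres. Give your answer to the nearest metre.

Δφ = 18.71856° − 18.71703° = +0.00153°; Δλ = -78.89644° − -78.89324° = -0.00320°.
1° of latitude = 3600 × 30.92 = 111312 m.
ΔN = Δφ × 111312 = 170.3 m; ΔE = Δλ × 111312 × cos(18.71703°) = -0.00320 × 111312 × 0.947115 = -337.4 m.
Distance = √(ΔE² + ΔN²) = √((-337.4)² + 170.3²) = 377.9 m.

378 m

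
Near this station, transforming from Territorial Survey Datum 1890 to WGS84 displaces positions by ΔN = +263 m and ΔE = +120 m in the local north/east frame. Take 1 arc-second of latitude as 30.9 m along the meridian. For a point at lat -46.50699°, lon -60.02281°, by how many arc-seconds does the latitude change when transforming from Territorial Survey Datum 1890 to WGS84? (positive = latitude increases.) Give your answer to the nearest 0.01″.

1″ of latitude = 30.90 m, so Δφ = 263.0 / 30.90 = 8.511″.

Δφ = 8.51″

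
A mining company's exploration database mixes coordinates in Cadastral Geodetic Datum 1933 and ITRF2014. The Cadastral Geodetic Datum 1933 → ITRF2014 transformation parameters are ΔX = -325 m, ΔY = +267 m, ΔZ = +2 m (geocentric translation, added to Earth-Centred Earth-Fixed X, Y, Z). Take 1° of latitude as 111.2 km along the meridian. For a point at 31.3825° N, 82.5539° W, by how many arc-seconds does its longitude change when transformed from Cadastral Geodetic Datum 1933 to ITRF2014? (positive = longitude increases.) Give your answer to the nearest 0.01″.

sin φ = 0.520749, cos φ = 0.853710, sin λ = -0.991567, cos λ = 0.129593.
East component: ΔE = −sin λ·ΔX + cos λ·ΔY = −(-0.991567)(-325) + (0.129593)(267) = -287.66 m.
1° of latitude spans 111200 m; at latitude φ, 1° of longitude spans that × cos φ = 94932.5 m, so Δλ = -287.66 / 94932.5 × 3600 = -10.908″.

Δλ = -10.91″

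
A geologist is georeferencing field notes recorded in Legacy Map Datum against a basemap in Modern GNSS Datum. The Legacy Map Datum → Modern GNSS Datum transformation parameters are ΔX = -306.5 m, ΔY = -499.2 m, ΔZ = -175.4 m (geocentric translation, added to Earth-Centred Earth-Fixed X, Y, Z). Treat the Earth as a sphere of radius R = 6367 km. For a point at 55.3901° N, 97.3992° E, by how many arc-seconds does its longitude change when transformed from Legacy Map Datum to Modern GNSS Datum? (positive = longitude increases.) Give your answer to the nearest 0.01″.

Δλ = 21.00″

sin φ = 0.823038, cos φ = 0.567986, sin λ = 0.991673, cos λ = -0.128782.
East component: ΔE = −sin λ·ΔX + cos λ·ΔY = −(0.991673)(-306.5) + (-0.128782)(-499.2) = 368.24 m.
1° of latitude spans πR/180 = 111125 m; at latitude φ, 1° of longitude spans that × cos φ = 63117.5 m, so Δλ = 368.24 / 63117.5 × 3600 = 21.003″.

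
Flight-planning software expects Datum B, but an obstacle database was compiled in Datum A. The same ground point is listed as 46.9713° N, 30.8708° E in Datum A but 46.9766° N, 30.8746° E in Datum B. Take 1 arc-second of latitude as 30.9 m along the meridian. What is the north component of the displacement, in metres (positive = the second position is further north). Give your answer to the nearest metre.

ΔN = 590 m

Δφ = 46.9766° − 46.9713° = +0.0053°; Δλ = 30.8746° − 30.8708° = +0.0038°.
1° of latitude = 3600 × 30.90 = 111240 m.
ΔN = Δφ × 111240 = 589.6 m; ΔE = Δλ × 111240 × cos(46.9713°) = +0.0038 × 111240 × 0.682365 = 288.4 m.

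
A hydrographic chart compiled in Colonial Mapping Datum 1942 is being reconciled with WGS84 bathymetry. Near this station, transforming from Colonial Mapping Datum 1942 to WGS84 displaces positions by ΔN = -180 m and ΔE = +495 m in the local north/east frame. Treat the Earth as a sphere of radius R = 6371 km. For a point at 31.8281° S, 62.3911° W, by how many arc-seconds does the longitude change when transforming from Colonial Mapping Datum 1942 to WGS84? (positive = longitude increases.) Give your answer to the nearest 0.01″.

Δλ = 18.86″

At latitude -31.8281°, cos φ = 0.849634.
One radian of longitude at latitude φ spans R cos φ, so Δλ = ΔE / (R cos φ) = 495.0 / (6371000 × 0.849634) = 9.1446e-05 rad = 18.862″.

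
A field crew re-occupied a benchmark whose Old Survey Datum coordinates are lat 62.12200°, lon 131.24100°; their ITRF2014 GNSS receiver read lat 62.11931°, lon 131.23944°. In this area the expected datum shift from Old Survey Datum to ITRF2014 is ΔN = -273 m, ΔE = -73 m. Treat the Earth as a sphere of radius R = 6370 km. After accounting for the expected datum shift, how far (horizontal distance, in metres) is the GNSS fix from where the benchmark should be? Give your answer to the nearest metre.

27 m

Observed coordinate differences: Δφ = -0.00269°, Δλ = -0.00156°.
Converting to metres (1° lat = 111177 m, cos φ = 0.467590): observed ΔN = -299.1 m, observed ΔE = -81.1 m.
Subtracting the expected shift leaves a residual of -299.1 − (-273) = -26.1 m north and -81.1 − (-73) = -8.1 m east.
Residual distance = √((-26.1)² + (-8.1)²) = 27.3 m.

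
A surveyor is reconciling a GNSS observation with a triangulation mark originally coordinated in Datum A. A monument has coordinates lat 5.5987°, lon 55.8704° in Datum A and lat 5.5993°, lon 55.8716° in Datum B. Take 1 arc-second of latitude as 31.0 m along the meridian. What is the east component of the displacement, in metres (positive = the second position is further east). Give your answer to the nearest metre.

ΔE = 133 m

Δφ = 5.5993° − 5.5987° = +0.0006°; Δλ = 55.8716° − 55.8704° = +0.0012°.
1° of latitude = 3600 × 31.00 = 111600 m.
ΔN = Δφ × 111600 = 67.0 m; ΔE = Δλ × 111600 × cos(5.5987°) = +0.0012 × 111600 × 0.995230 = 133.3 m.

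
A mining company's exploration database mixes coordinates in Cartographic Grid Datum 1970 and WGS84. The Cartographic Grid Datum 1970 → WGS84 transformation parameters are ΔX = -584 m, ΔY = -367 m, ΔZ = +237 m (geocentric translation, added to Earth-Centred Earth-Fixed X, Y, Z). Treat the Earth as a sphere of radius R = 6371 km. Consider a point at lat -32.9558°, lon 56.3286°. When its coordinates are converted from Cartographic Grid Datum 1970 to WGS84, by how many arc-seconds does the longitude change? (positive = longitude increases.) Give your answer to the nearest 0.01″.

Δλ = 10.90″

sin φ = -0.543992, cos φ = 0.839090, sin λ = 0.832231, cos λ = 0.554429.
East component: ΔE = −sin λ·ΔX + cos λ·ΔY = −(0.832231)(-584) + (0.554429)(-367) = 282.55 m.
1° of latitude spans πR/180 = 111195 m; at latitude φ, 1° of longitude spans that × cos φ = 93302.6 m, so Δλ = 282.55 / 93302.6 × 3600 = 10.902″.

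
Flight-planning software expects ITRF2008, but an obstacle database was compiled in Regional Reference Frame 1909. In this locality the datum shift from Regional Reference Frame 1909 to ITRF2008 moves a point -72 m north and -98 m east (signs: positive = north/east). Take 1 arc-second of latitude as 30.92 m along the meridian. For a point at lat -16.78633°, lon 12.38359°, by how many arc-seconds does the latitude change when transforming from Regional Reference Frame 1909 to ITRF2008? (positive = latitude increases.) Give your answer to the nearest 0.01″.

1″ of latitude = 30.92 m, so Δφ = -72.0 / 30.92 = -2.329″.

Δφ = -2.33″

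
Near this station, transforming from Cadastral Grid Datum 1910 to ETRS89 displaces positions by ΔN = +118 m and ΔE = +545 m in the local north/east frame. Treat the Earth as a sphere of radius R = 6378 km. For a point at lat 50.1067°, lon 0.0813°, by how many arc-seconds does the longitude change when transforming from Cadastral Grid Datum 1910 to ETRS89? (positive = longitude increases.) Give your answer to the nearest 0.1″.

Δλ = 27.5″

At latitude 50.1067°, cos φ = 0.641360.
One radian of longitude at latitude φ spans R cos φ, so Δλ = ΔE / (R cos φ) = 545.0 / (6378000 × 0.641360) = 1.3323e-04 rad = 27.481″.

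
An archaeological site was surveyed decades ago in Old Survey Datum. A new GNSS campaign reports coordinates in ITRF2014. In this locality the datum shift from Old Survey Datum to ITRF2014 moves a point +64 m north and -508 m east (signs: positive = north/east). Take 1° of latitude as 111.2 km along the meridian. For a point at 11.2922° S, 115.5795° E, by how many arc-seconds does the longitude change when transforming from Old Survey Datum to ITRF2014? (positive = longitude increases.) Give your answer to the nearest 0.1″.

Δλ = -16.8″

At latitude -11.2922°, cos φ = 0.980641.
1° of longitude at this latitude = 111.2 × cos φ = 109.05 km, so Δλ = -508.0 / 109047.3 = -0.0046585° = -16.771″.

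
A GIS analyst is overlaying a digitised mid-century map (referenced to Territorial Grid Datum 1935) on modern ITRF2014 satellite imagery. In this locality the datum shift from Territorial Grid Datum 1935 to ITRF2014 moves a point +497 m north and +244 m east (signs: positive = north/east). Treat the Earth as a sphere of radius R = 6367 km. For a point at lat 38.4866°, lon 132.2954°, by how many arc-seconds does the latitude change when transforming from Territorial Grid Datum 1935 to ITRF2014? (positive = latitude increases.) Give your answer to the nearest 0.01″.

On a sphere of radius R, 1 rad of latitude = R, so Δφ = ΔN / R = 497.0 / 6367000 = 7.8059e-05 rad = 16.101″.

Δφ = 16.10″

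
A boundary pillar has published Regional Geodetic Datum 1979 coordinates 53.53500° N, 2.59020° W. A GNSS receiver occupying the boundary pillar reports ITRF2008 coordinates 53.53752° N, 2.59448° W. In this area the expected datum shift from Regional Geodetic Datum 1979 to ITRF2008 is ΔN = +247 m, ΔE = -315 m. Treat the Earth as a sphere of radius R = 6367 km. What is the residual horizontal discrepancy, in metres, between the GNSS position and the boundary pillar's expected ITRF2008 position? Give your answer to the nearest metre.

Observed coordinate differences: Δφ = +0.00252°, Δλ = -0.00428°.
Converting to metres (1° lat = 111125 m, cos φ = 0.594332): observed ΔN = 280.0 m, observed ΔE = -282.7 m.
Subtracting the expected shift leaves a residual of 280.0 − (247) = 33.0 m north and -282.7 − (-315) = 32.3 m east.
Residual distance = √(33.0² + 32.3²) = 46.2 m.

46 m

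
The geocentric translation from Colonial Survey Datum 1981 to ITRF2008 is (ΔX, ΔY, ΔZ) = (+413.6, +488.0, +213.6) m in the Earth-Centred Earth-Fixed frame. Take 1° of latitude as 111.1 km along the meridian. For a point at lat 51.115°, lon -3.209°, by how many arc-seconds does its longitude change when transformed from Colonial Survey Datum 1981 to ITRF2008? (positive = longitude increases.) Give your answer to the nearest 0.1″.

sin φ = 0.778408, cos φ = 0.627759, sin λ = -0.055978, cos λ = 0.998432.
East component: ΔE = −sin λ·ΔX + cos λ·ΔY = −(-0.055978)(413.6) + (0.998432)(488.0) = 510.39 m.
1° of latitude spans 111100 m; at latitude φ, 1° of longitude spans that × cos φ = 69744.1 m, so Δλ = 510.39 / 69744.1 × 3600 = 26.345″.

Δλ = 26.3″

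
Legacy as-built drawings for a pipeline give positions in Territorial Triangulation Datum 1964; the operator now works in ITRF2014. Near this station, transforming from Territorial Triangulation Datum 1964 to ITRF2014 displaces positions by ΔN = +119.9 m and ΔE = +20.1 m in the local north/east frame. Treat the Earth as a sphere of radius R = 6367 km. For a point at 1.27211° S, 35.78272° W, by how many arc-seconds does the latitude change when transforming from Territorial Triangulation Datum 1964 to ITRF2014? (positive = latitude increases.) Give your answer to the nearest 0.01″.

On a sphere of radius R, 1 rad of latitude = R, so Δφ = ΔN / R = 119.9 / 6367000 = 1.8831e-05 rad = 3.884″.

Δφ = 3.88″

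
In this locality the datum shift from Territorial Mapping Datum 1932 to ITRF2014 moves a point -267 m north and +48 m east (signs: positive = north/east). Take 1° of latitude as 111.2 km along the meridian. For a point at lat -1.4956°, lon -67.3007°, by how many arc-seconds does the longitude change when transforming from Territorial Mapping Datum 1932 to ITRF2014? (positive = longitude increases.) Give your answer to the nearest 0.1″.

At latitude -1.4956°, cos φ = 0.999659.
1° of longitude at this latitude = 111.2 × cos φ = 111.16 km, so Δλ = 48.0 / 111162.1 = 0.0004318° = 1.554″.

Δλ = 1.6″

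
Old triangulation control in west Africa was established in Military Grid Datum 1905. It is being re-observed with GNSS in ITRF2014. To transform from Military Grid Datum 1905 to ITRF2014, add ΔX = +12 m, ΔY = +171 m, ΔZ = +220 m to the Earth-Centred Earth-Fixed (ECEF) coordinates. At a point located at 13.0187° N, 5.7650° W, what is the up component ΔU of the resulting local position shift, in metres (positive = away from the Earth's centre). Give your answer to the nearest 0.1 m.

ΔU = 44.5 m

The local up (radial) axis is (cos φ cos λ, cos φ sin λ, sin φ), giving ΔU = 11.632 − 16.735 + 49.559 = 44.46 m.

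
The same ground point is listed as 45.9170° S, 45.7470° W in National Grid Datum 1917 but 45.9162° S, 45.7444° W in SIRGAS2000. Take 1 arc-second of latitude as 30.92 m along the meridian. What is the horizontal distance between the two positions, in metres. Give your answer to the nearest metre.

Δφ = -45.9162° − -45.9170° = +0.0008°; Δλ = -45.7444° − -45.7470° = +0.0026°.
1° of latitude = 3600 × 30.92 = 111312 m.
ΔN = Δφ × 111312 = 89.0 m; ΔE = Δλ × 111312 × cos(-45.9170°) = +0.0026 × 111312 × 0.695700 = 201.3 m.
Distance = √(ΔE² + ΔN²) = √(201.3² + 89.0²) = 220.2 m.

220 m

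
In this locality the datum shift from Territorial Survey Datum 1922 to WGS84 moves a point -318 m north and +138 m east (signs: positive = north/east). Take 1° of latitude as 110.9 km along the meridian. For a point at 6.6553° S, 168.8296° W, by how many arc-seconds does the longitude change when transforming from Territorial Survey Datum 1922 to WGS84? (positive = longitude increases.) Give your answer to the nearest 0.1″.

At latitude -6.6553°, cos φ = 0.993261.
1° of longitude at this latitude = 110.9 × cos φ = 110.15 km, so Δλ = 138.0 / 110152.7 = 0.0012528° = 4.510″.

Δλ = 4.5″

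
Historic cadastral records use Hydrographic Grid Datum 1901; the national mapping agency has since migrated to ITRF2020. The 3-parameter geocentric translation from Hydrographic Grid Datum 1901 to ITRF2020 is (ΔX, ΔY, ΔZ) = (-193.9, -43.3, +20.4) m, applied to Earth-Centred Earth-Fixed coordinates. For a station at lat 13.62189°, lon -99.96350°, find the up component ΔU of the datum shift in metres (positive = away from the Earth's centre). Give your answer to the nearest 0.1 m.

ΔU = 78.9 m

At φ = 13.62189°, λ = -99.96350°: sin φ = 0.235513, cos φ = 0.971871, sin λ = -0.984918, cos λ = -0.173021.
ΔU = cos φ cos λ·ΔX + cos φ sin λ·ΔY + sin φ·ΔZ = (0.971871)(-0.173021)(-193.9) + (0.971871)(-0.984918)(-43.3) + (0.235513)(20.4) = 78.86 m.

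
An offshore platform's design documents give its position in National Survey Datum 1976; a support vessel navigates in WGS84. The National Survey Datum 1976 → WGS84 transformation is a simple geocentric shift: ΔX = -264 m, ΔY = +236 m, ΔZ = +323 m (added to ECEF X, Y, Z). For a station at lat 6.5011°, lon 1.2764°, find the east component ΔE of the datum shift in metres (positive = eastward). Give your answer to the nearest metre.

The local east axis at (φ, λ) is (−sin λ, cos λ, 0), so ΔE = −sin(1.2764°)·(-264) + cos(1.2764°)·236 = 241.82 m.

ΔE = 242 m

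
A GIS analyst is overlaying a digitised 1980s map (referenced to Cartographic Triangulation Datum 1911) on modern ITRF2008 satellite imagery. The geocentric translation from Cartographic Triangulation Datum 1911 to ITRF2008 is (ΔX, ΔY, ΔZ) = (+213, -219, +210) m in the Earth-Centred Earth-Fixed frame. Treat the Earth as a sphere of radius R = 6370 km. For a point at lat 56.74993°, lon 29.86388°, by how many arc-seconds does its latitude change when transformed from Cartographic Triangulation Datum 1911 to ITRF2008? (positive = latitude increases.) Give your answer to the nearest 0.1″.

sin φ = 0.836285, cos φ = 0.548294, sin λ = 0.497941, cos λ = 0.867211.
North component: ΔN = −sin φ cos λ·ΔX − sin φ sin λ·ΔY + cos φ·ΔZ = −(0.836285)(0.867211)(213) − (0.836285)(0.497941)(-219) + (0.548294)(210) = 51.86 m.
1° of latitude spans πR/180 = 111177 m, so Δφ = 51.86 / 111177 × 3600 = 1.679″.

Δφ = 1.7″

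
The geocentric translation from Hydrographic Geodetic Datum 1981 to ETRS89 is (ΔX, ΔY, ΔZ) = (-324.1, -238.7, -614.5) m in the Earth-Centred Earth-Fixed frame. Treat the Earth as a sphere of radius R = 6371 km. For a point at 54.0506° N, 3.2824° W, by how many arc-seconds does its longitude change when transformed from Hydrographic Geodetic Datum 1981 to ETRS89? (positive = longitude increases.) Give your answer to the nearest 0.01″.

Δλ = -14.17″

sin φ = 0.809536, cos φ = 0.587071, sin λ = -0.057257, cos λ = 0.998359.
East component: ΔE = −sin λ·ΔX + cos λ·ΔY = −(-0.057257)(-324.1) + (0.998359)(-238.7) = -256.87 m.
1° of latitude spans πR/180 = 111195 m; at latitude φ, 1° of longitude spans that × cos φ = 65279.3 m, so Δλ = -256.87 / 65279.3 × 3600 = -14.166″.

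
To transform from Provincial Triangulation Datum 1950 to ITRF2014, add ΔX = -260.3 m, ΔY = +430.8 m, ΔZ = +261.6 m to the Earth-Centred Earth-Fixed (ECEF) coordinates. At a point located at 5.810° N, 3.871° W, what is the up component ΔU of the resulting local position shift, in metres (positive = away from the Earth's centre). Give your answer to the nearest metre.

The local up (radial) axis is (cos φ cos λ, cos φ sin λ, sin φ), giving ΔU = -258.372 − 28.934 + 26.482 = -260.82 m.

ΔU = -261 m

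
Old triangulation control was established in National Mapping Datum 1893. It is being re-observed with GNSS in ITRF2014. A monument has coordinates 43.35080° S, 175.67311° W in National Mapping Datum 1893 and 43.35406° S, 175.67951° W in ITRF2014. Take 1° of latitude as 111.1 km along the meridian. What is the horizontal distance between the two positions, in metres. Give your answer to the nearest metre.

Δφ = -43.35406° − -43.35080° = -0.00326°; Δλ = -175.67951° − -175.67311° = -0.00640°.
ΔN = Δφ × 111100 = -362.2 m; ΔE = Δλ × 111100 × cos(-43.35080°) = -0.00640 × 111100 × 0.727164 = -517.0 m.
Distance = √(ΔE² + ΔN²) = √((-517.0)² + (-362.2)²) = 631.3 m.

631 m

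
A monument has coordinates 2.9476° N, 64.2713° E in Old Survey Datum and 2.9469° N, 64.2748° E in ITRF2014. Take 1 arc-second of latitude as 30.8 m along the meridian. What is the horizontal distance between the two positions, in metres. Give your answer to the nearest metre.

Δφ = 2.9469° − 2.9476° = -0.0007°; Δλ = 64.2748° − 64.2713° = +0.0035°.
1° of latitude = 3600 × 30.80 = 110880 m.
ΔN = Δφ × 110880 = -77.6 m; ΔE = Δλ × 110880 × cos(2.9476°) = +0.0035 × 110880 × 0.998677 = 387.6 m.
Distance = √(ΔE² + ΔN²) = √(387.6² + (-77.6)²) = 395.3 m.

395 m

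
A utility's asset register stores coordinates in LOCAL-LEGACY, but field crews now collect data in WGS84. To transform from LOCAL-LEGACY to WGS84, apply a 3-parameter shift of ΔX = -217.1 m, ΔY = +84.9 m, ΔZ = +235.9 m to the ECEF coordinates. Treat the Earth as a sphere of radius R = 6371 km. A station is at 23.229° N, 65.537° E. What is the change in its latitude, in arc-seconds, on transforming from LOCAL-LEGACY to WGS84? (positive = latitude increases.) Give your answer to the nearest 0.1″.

sin φ = 0.394407, cos φ = 0.918936, sin λ = 0.910229, cos λ = 0.414106.
North component: ΔN = −sin φ cos λ·ΔX − sin φ sin λ·ΔY + cos φ·ΔZ = −(0.394407)(0.414106)(-217.1) − (0.394407)(0.910229)(84.9) + (0.918936)(235.9) = 221.76 m.
1° of latitude spans πR/180 = 111195 m, so Δφ = 221.76 / 111195 × 3600 = 7.179″.

Δφ = 7.2″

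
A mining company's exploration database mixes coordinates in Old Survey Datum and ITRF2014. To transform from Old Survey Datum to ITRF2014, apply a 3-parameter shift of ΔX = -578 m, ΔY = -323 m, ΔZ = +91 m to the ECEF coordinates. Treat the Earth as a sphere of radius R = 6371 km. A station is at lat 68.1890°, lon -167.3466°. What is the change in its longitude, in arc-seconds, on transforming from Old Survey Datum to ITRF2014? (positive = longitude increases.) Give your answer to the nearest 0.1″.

Δλ = 16.4″

sin φ = 0.928415, cos φ = 0.371546, sin λ = -0.219053, cos λ = -0.975713.
East component: ΔE = −sin λ·ΔX + cos λ·ΔY = −(-0.219053)(-578) + (-0.975713)(-323) = 188.54 m.
1° of latitude spans πR/180 = 111195 m; at latitude φ, 1° of longitude spans that × cos φ = 41314.0 m, so Δλ = 188.54 / 41314.0 × 3600 = 16.429″.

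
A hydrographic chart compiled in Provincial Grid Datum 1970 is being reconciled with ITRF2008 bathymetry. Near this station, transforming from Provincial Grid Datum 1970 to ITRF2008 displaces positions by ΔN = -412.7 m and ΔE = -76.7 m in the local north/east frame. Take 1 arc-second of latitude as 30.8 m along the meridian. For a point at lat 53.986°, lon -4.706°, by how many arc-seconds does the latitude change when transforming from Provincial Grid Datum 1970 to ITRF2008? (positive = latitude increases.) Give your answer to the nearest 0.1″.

Δφ = -13.4″

1″ of latitude = 30.80 m, so Δφ = -412.7 / 30.80 = -13.399″.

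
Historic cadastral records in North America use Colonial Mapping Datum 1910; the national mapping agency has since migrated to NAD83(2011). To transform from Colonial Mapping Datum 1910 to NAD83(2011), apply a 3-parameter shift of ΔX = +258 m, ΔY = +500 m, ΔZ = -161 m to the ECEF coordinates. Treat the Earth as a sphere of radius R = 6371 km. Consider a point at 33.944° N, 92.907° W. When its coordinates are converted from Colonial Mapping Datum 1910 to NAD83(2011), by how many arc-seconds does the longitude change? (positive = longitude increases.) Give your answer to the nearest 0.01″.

sin φ = 0.558382, cos φ = 0.829584, sin λ = -0.998713, cos λ = -0.050715.
East component: ΔE = −sin λ·ΔX + cos λ·ΔY = −(-0.998713)(258) + (-0.050715)(500) = 232.31 m.
1° of latitude spans πR/180 = 111195 m; at latitude φ, 1° of longitude spans that × cos φ = 92245.5 m, so Δλ = 232.31 / 92245.5 × 3600 = 9.066″.

Δλ = 9.07″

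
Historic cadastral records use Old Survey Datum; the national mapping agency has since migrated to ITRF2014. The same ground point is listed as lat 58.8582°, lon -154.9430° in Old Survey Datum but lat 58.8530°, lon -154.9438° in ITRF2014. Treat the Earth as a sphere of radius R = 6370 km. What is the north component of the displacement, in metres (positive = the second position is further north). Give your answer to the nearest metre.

ΔN = -578 m

Δφ = 58.8530° − 58.8582° = -0.0052°; Δλ = -154.9438° − -154.9430° = -0.0008°.
1° along a meridian = πR/180 = 111177 m.
ΔN = Δφ × 111177 = -578.1 m; ΔE = Δλ × 111177 × cos(58.8582°) = -0.0008 × 111177 × 0.517158 = -46.0 m.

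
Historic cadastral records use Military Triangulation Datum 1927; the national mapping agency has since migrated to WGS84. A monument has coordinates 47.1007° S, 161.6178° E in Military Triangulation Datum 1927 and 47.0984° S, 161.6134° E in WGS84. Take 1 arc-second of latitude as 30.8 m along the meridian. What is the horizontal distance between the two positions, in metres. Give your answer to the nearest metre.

Δφ = -47.0984° − -47.1007° = +0.0023°; Δλ = 161.6134° − 161.6178° = -0.0044°.
1° of latitude = 3600 × 30.80 = 110880 m.
ΔN = Δφ × 110880 = 255.0 m; ΔE = Δλ × 110880 × cos(-47.1007°) = -0.0044 × 110880 × 0.680712 = -332.1 m.
Distance = √(ΔE² + ΔN²) = √((-332.1)² + 255.0²) = 418.7 m.

419 m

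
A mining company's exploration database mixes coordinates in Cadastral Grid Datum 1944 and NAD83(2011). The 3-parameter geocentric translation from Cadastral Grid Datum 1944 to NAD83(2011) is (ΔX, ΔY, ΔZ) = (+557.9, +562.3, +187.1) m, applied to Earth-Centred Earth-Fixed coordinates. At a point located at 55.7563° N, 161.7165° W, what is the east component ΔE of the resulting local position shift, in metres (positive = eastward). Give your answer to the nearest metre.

ΔE = -359 m

At φ = 55.7563°, λ = -161.7165°: sin φ = 0.826652, cos φ = 0.562714, sin λ = -0.313719, cos λ = -0.949516.
ΔE = −sin λ·ΔX + cos λ·ΔY = −(-0.313719)·(557.9) + (-0.949516)·(562.3) = -358.89 m.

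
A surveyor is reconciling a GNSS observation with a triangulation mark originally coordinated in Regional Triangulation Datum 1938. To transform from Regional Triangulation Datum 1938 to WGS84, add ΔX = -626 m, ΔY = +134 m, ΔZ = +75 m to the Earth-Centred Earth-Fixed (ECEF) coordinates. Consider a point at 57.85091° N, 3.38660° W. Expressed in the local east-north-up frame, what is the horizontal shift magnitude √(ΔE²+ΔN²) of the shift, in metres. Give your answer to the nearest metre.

The local east axis at (φ, λ) is (−sin λ, cos λ, 0), so ΔE = −sin(-3.38660°)·(-626) + cos(-3.38660°)·134 = 96.79 m.
The local north axis is (−sin φ cos λ, −sin φ sin λ, cos φ), giving ΔN = 529.088 + 6.702 + 39.909 = 575.70 m.
Horizontal magnitude = √(ΔE² + ΔN²) = √(96.79² + 575.70²) = 583.78 m.

584 m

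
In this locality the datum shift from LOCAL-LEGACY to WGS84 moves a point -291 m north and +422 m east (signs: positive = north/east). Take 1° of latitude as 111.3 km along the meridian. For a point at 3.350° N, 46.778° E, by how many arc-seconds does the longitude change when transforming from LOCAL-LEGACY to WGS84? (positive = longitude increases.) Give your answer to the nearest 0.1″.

At latitude 3.350°, cos φ = 0.998291.
1° of longitude at this latitude = 111.3 × cos φ = 111.11 km, so Δλ = 422.0 / 111109.8 = 0.0037980° = 13.673″.

Δλ = 13.7″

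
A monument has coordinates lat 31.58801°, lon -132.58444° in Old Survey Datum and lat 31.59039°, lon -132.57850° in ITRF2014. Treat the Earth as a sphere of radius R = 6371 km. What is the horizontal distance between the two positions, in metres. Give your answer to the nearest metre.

Δφ = 31.59039° − 31.58801° = +0.00238°; Δλ = -132.57850° − -132.58444° = +0.00594°.
1° along a meridian = πR/180 = 111195 m.
ΔN = Δφ × 111195 = 264.6 m; ΔE = Δλ × 111195 × cos(31.58801°) = +0.00594 × 111195 × 0.851837 = 562.6 m.
Distance = √(ΔE² + ΔN²) = √(562.6² + 264.6²) = 621.8 m.

622 m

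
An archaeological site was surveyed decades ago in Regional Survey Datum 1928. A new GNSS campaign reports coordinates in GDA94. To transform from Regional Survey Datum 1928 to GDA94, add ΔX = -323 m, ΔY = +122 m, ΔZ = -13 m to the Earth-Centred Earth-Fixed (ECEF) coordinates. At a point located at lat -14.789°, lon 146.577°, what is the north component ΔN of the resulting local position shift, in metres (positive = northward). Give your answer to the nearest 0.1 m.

ΔN = 73.4 m

At φ = -14.789°, λ = 146.577°: sin φ = -0.255260, cos φ = 0.966872, sin λ = 0.550816, cos λ = -0.834627.
ΔN = −sin φ cos λ·ΔX − sin φ sin λ·ΔY + cos φ·ΔZ = −(-0.255260)(-0.834627)(-323) − (-0.255260)(0.550816)(122) + (0.966872)(-13) = 73.40 m.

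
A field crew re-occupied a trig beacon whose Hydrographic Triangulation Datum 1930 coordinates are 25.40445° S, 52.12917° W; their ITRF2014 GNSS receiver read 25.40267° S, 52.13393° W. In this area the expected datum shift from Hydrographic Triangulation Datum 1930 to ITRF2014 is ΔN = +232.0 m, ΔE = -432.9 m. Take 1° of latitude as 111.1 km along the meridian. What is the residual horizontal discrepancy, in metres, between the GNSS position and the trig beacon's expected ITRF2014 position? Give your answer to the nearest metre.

Observed coordinate differences: Δφ = +0.00178°, Δλ = -0.00476°.
Converting to metres (1° lat = 111100 m, cos φ = 0.903302): observed ΔN = 197.8 m, observed ΔE = -477.7 m.
Subtracting the expected shift leaves a residual of 197.8 − (232.0) = -34.2 m north and -477.7 − (-432.9) = -44.8 m east.
Residual distance = √((-34.2)² + (-44.8)²) = 56.4 m.

56 m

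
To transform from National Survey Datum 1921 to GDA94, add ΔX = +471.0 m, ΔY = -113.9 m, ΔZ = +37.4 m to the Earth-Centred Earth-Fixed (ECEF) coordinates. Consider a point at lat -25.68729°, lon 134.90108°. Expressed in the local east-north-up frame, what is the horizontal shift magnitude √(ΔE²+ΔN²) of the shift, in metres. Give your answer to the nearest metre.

292 m

The local east axis at (φ, λ) is (−sin λ, cos λ, 0), so ΔE = −sin(134.90108°)·471.0 + cos(134.90108°)·(-113.9) = -253.22 m.
The local north axis is (−sin φ cos λ, −sin φ sin λ, cos φ), giving ΔN = -144.113 − 34.971 + 33.704 = -145.38 m.
Horizontal magnitude = √(ΔE² + ΔN²) = √((-253.22)² + (-145.38)²) = 291.99 m.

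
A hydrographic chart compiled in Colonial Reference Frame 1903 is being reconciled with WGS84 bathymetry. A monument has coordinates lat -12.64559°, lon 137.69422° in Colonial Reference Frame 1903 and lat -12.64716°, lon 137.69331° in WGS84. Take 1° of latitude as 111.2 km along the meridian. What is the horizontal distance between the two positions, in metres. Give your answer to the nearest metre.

201 m

Δφ = -12.64716° − -12.64559° = -0.00157°; Δλ = 137.69331° − 137.69422° = -0.00091°.
ΔN = Δφ × 111200 = -174.6 m; ΔE = Δλ × 111200 × cos(-12.64559°) = -0.00091 × 111200 × 0.975743 = -98.7 m.
Distance = √(ΔE² + ΔN²) = √((-98.7)² + (-174.6)²) = 200.6 m.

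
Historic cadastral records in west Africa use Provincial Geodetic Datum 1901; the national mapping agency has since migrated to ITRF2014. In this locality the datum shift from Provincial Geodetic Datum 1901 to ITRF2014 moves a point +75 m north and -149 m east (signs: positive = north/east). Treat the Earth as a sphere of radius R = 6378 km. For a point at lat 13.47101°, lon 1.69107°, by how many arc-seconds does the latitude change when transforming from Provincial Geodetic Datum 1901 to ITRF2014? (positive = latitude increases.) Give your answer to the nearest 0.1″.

Δφ = 2.4″

On a sphere of radius R, 1 rad of latitude = R, so Δφ = ΔN / R = 75.0 / 6378000 = 1.1759e-05 rad = 2.426″.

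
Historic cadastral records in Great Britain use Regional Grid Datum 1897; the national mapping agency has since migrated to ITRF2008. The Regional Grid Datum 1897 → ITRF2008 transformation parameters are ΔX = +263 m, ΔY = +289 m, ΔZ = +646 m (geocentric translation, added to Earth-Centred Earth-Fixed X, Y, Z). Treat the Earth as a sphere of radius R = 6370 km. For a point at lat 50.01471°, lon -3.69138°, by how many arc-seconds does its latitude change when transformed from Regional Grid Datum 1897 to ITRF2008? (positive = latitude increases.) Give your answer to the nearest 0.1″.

Δφ = 7.4″

sin φ = 0.766209, cos φ = 0.642591, sin λ = -0.064382, cos λ = 0.997925.
North component: ΔN = −sin φ cos λ·ΔX − sin φ sin λ·ΔY + cos φ·ΔZ = −(0.766209)(0.997925)(263) − (0.766209)(-0.064382)(289) + (0.642591)(646) = 228.28 m.
1° of latitude spans πR/180 = 111177 m, so Δφ = 228.28 / 111177 × 3600 = 7.392″.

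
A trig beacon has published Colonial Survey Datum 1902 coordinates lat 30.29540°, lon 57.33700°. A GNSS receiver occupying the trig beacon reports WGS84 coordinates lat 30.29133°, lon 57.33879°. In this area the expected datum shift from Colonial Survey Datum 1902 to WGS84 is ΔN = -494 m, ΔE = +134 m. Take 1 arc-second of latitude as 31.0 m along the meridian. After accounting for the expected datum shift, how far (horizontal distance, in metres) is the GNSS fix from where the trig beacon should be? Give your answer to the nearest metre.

55 m

Observed coordinate differences: Δφ = -0.00407°, Δλ = +0.00179°.
Converting to metres (1° lat = 111600 m, cos φ = 0.863436): observed ΔN = -454.2 m, observed ΔE = 172.5 m.
Subtracting the expected shift leaves a residual of -454.2 − (-494) = 39.8 m north and 172.5 − (134) = 38.5 m east.
Residual distance = √(39.8² + 38.5²) = 55.4 m.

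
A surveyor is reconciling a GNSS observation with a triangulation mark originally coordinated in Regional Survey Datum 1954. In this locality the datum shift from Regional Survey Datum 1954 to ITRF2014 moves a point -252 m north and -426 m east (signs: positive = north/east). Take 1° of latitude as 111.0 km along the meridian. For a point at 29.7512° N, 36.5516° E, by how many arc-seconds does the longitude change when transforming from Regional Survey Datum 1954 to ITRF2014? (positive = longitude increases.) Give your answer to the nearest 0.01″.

At latitude 29.7512°, cos φ = 0.868188.
1° of longitude at this latitude = 111.0 × cos φ = 96.37 km, so Δλ = -426.0 / 96368.9 = -0.0044205° = -15.914″.

Δλ = -15.91″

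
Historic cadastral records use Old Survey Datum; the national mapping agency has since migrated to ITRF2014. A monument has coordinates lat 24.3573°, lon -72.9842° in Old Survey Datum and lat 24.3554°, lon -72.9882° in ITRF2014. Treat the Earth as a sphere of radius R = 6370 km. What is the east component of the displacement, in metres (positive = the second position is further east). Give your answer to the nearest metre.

ΔE = -405 m

Δφ = 24.3554° − 24.3573° = -0.0019°; Δλ = -72.9882° − -72.9842° = -0.0040°.
1° along a meridian = πR/180 = 111177 m.
ΔN = Δφ × 111177 = -211.2 m; ΔE = Δλ × 111177 × cos(24.3573°) = -0.0040 × 111177 × 0.910991 = -405.1 m.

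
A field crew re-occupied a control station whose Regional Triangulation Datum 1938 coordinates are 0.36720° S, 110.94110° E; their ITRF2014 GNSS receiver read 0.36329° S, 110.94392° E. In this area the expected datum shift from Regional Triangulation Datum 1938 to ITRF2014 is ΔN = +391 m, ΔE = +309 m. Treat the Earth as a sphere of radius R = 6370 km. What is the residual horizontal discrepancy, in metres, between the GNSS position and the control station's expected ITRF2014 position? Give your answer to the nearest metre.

Observed coordinate differences: Δφ = +0.00391°, Δλ = +0.00282°.
Converting to metres (1° lat = 111177 m, cos φ = 0.999979): observed ΔN = 434.7 m, observed ΔE = 313.5 m.
Subtracting the expected shift leaves a residual of 434.7 − (391) = 43.7 m north and 313.5 − (309) = 4.5 m east.
Residual distance = √(43.7² + 4.5²) = 43.9 m.

44 m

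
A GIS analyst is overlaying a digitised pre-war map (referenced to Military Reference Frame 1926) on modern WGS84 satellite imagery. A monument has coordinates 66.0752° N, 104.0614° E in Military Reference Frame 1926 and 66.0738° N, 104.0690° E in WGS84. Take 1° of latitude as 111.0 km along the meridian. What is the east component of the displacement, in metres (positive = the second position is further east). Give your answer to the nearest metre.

ΔE = 342 m

Δφ = 66.0738° − 66.0752° = -0.0014°; Δλ = 104.0690° − 104.0614° = +0.0076°.
ΔN = Δφ × 111000 = -155.4 m; ΔE = Δλ × 111000 × cos(66.0752°) = +0.0076 × 111000 × 0.405537 = 342.1 m.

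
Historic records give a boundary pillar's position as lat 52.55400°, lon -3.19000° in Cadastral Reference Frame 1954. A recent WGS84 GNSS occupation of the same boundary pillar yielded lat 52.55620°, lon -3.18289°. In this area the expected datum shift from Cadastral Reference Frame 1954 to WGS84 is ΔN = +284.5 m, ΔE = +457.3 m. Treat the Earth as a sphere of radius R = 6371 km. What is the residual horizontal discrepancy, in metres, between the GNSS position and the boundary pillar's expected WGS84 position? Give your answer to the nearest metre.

46 m

Observed coordinate differences: Δφ = +0.00220°, Δλ = +0.00711°.
Converting to metres (1° lat = 111195 m, cos φ = 0.608013): observed ΔN = 244.6 m, observed ΔE = 480.7 m.
Subtracting the expected shift leaves a residual of 244.6 − (284.5) = -39.9 m north and 480.7 − (457.3) = 23.4 m east.
Residual distance = √((-39.9)² + 23.4²) = 46.2 m.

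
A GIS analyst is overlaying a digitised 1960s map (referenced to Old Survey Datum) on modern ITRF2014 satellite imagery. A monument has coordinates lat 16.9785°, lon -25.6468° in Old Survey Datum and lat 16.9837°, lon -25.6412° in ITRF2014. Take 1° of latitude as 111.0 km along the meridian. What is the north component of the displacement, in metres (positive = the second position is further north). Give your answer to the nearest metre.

Δφ = 16.9837° − 16.9785° = +0.0052°; Δλ = -25.6412° − -25.6468° = +0.0056°.
ΔN = Δφ × 111000 = 577.2 m; ΔE = Δλ × 111000 × cos(16.9785°) = +0.0056 × 111000 × 0.956414 = 594.5 m.

ΔN = 577 m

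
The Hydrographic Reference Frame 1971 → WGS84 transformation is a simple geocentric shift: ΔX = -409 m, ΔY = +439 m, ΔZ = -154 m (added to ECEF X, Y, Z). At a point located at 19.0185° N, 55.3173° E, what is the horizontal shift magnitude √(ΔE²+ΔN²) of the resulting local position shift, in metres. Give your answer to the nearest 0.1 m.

615.4 m

At φ = 19.0185°, λ = 55.3173°: sin φ = 0.325873, cos φ = 0.945413, sin λ = 0.822316, cos λ = 0.569031.
ΔE = −sin λ·ΔX + cos λ·ΔY = −(0.822316)·(-409) + (0.569031)·(439) = 586.13 m.
ΔN = −sin φ cos λ·ΔX − sin φ sin λ·ΔY + cos φ·ΔZ = −(0.325873)(0.569031)(-409) − (0.325873)(0.822316)(439) + (0.945413)(-154) = -187.39 m.
Horizontal magnitude = √(ΔE² + ΔN²) = √(586.13² + (-187.39)²) = 615.36 m.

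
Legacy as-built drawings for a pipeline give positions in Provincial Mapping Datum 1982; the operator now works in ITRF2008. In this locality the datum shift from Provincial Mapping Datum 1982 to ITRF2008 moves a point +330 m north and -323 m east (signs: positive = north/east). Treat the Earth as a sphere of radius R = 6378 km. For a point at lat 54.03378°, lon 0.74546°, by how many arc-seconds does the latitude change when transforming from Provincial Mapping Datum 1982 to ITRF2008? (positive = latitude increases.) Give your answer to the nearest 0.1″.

Δφ = 10.7″

On a sphere of radius R, 1 rad of latitude = R, so Δφ = ΔN / R = 330.0 / 6378000 = 5.1740e-05 rad = 10.672″.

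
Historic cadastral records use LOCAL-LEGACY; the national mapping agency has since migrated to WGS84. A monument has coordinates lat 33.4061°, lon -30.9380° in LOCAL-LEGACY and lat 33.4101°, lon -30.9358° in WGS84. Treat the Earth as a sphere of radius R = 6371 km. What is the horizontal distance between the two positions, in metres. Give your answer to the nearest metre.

489 m

Δφ = 33.4101° − 33.4061° = +0.0040°; Δλ = -30.9358° − -30.9380° = +0.0022°.
1° along a meridian = πR/180 = 111195 m.
ΔN = Δφ × 111195 = 444.8 m; ΔE = Δλ × 111195 × cos(33.4061°) = +0.0022 × 111195 × 0.834789 = 204.2 m.
Distance = √(ΔE² + ΔN²) = √(204.2² + 444.8²) = 489.4 m.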